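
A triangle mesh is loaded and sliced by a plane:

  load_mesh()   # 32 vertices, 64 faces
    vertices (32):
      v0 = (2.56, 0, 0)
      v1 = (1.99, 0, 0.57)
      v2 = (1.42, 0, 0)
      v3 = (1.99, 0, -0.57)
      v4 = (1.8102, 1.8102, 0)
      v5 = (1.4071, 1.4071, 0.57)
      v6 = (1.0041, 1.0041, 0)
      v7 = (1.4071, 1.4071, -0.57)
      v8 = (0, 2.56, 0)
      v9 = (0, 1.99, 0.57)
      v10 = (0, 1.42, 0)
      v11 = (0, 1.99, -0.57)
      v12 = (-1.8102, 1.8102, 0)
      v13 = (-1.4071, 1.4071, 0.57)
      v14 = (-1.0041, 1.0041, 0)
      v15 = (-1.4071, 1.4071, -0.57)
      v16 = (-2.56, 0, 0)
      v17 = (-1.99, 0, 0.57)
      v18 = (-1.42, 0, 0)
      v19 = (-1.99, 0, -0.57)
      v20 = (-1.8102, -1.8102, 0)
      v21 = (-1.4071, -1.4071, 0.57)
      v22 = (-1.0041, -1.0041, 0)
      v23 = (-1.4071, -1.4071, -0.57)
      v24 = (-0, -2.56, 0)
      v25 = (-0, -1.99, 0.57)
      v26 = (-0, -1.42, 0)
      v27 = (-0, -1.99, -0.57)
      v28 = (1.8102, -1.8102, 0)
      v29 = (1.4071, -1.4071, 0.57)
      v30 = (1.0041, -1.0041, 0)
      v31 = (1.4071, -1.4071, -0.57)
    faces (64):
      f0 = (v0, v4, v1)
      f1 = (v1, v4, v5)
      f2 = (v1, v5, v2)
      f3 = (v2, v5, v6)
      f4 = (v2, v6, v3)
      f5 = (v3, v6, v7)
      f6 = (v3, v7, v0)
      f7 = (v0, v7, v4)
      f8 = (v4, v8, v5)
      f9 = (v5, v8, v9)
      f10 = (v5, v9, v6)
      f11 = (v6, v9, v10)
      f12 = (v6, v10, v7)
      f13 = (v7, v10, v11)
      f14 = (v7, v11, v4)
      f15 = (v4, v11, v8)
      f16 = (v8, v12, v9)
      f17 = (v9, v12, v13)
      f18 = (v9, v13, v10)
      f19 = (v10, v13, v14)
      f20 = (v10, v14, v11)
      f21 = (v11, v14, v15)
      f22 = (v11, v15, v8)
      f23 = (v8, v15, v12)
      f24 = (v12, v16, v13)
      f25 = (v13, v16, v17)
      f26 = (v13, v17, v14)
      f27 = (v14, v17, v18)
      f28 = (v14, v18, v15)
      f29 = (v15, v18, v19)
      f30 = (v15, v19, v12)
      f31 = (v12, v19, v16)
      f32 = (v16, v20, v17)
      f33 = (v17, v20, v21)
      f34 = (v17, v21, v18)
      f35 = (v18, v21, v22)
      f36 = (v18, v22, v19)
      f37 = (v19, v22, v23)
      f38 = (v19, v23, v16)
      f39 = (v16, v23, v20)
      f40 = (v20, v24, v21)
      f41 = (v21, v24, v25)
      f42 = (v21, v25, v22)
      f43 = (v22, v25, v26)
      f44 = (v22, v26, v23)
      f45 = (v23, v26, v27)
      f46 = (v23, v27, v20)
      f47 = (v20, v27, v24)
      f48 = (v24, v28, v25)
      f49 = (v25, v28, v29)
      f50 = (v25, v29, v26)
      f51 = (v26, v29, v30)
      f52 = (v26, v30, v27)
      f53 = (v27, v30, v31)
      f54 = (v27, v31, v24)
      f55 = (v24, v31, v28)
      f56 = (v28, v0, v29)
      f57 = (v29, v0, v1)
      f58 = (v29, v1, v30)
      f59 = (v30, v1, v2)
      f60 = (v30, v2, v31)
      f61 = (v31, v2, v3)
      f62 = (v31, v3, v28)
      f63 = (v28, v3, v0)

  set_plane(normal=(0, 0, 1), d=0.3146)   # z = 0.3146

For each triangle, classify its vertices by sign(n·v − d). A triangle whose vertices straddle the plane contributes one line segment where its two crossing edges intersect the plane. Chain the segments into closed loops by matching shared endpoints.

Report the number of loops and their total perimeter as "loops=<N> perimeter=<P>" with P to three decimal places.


Straddling triangles (32 of 64):
  (v0,v4,v1) [--+] → (1.90944, 0.811097, 0.3146)–(2.2454, 0, 0.3146)  len=0.8779
  (v1,v4,v5) [+-+] → (1.90944, 0.811097, 0.3146)–(1.58772, 1.58772, 0.3146)  len=0.8406
  (v1,v5,v2) [++-] → (1.41288, 0.77662, 0.3146)–(1.7346, 0, 0.3146)  len=0.8406
  (v2,v5,v6) [-+-] → (1.41288, 0.77662, 0.3146)–(1.22653, 1.22653, 0.3146)  len=0.4870
  (v4,v8,v5) [--+] → (0.77662, 1.92368, 0.3146)–(1.58772, 1.58772, 0.3146)  len=0.8779
  (v5,v8,v9) [+-+] → (0.77662, 1.92368, 0.3146)–(0, 2.2454, 0.3146)  len=0.8406
  (v5,v9,v6) [++-] → (0.449907, 1.54825, 0.3146)–(1.22653, 1.22653, 0.3146)  len=0.8406
  (v6,v9,v10) [-+-] → (0.449907, 1.54825, 0.3146)–(0, 1.7346, 0.3146)  len=0.4870
  (v8,v12,v9) [--+] → (-0.811097, 1.90944, 0.3146)–(0, 2.2454, 0.3146)  len=0.8779
  (v9,v12,v13) [+-+] → (-0.811097, 1.90944, 0.3146)–(-1.58772, 1.58772, 0.3146)  len=0.8406
  (v9,v13,v10) [++-] → (-0.77662, 1.41288, 0.3146)–(0, 1.7346, 0.3146)  len=0.8406
  (v10,v13,v14) [-+-] → (-0.77662, 1.41288, 0.3146)–(-1.22653, 1.22653, 0.3146)  len=0.4870
  (v12,v16,v13) [--+] → (-1.92368, 0.77662, 0.3146)–(-1.58772, 1.58772, 0.3146)  len=0.8779
  (v13,v16,v17) [+-+] → (-1.92368, 0.77662, 0.3146)–(-2.2454, 0, 0.3146)  len=0.8406
  (v13,v17,v14) [++-] → (-1.54825, 0.449907, 0.3146)–(-1.22653, 1.22653, 0.3146)  len=0.8406
  (v14,v17,v18) [-+-] → (-1.54825, 0.449907, 0.3146)–(-1.7346, 0, 0.3146)  len=0.4870
  (v16,v20,v17) [--+] → (-1.90944, -0.811097, 0.3146)–(-2.2454, 0, 0.3146)  len=0.8779
  (v17,v20,v21) [+-+] → (-1.90944, -0.811097, 0.3146)–(-1.58772, -1.58772, 0.3146)  len=0.8406
  (v17,v21,v18) [++-] → (-1.41288, -0.77662, 0.3146)–(-1.7346, 0, 0.3146)  len=0.8406
  (v18,v21,v22) [-+-] → (-1.41288, -0.77662, 0.3146)–(-1.22653, -1.22653, 0.3146)  len=0.4870
  (v20,v24,v21) [--+] → (-0.77662, -1.92368, 0.3146)–(-1.58772, -1.58772, 0.3146)  len=0.8779
  (v21,v24,v25) [+-+] → (-0.77662, -1.92368, 0.3146)–(0, -2.2454, 0.3146)  len=0.8406
  (v21,v25,v22) [++-] → (-0.449907, -1.54825, 0.3146)–(-1.22653, -1.22653, 0.3146)  len=0.8406
  (v22,v25,v26) [-+-] → (-0.449907, -1.54825, 0.3146)–(0, -1.7346, 0.3146)  len=0.4870
  (v24,v28,v25) [--+] → (0.811097, -1.90944, 0.3146)–(0, -2.2454, 0.3146)  len=0.8779
  (v25,v28,v29) [+-+] → (0.811097, -1.90944, 0.3146)–(1.58772, -1.58772, 0.3146)  len=0.8406
  (v25,v29,v26) [++-] → (0.77662, -1.41288, 0.3146)–(0, -1.7346, 0.3146)  len=0.8406
  (v26,v29,v30) [-+-] → (0.77662, -1.41288, 0.3146)–(1.22653, -1.22653, 0.3146)  len=0.4870
  (v28,v0,v29) [--+] → (1.92368, -0.77662, 0.3146)–(1.58772, -1.58772, 0.3146)  len=0.8779
  (v29,v0,v1) [+-+] → (1.92368, -0.77662, 0.3146)–(2.2454, 0, 0.3146)  len=0.8406
  (v29,v1,v30) [++-] → (1.54825, -0.449907, 0.3146)–(1.22653, -1.22653, 0.3146)  len=0.8406
  (v30,v1,v2) [-+-] → (1.54825, -0.449907, 0.3146)–(1.7346, 0, 0.3146)  len=0.4870

Chained into 2 loop(s):
  loop 1: 16 segments, perimeter = 13.7483
  loop 2: 16 segments, perimeter = 10.6208
Total perimeter = 24.369

loops=2 perimeter=24.369


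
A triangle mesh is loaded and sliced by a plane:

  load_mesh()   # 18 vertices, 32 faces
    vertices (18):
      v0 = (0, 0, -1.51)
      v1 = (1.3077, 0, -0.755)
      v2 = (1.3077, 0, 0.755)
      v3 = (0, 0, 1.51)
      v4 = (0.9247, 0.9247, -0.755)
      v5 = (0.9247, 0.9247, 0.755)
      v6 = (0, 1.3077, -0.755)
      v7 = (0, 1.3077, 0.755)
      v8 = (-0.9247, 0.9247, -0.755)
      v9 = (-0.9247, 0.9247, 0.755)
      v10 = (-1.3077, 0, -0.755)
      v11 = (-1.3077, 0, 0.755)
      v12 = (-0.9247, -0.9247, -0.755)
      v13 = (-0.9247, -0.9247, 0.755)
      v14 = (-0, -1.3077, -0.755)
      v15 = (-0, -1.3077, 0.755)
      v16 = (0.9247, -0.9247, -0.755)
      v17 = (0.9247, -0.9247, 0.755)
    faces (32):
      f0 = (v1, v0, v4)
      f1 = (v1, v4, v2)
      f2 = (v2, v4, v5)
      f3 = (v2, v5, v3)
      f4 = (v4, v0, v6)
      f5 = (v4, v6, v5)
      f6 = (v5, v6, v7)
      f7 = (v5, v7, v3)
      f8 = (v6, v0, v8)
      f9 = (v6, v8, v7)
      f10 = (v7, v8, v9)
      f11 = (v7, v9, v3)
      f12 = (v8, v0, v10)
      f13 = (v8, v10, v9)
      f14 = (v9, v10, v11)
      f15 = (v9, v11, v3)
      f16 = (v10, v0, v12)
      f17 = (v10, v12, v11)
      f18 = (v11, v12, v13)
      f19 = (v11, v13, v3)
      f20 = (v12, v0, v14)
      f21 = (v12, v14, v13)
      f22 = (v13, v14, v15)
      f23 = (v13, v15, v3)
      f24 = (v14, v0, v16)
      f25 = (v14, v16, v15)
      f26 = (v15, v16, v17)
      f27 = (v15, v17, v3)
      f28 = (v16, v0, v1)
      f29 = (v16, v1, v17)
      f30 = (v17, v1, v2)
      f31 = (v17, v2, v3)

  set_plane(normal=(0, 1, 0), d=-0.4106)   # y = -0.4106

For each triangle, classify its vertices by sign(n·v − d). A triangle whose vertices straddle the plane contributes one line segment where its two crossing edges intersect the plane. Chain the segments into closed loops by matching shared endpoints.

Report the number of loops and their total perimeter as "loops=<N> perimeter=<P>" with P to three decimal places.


Straddling triangles (12 of 32):
  (v10,v0,v12) [++-] → (-0.4106, -0.4106, -1.17475)–(-1.13763, -0.4106, -0.755)  len=0.8395
  (v10,v12,v11) [+-+] → (-1.13763, -0.4106, -0.755)–(-1.13763, -0.4106, 0.0845058)  len=0.8395
  (v11,v12,v13) [+--] → (-1.13763, -0.4106, 0.0845058)–(-1.13763, -0.4106, 0.755)  len=0.6705
  (v11,v13,v3) [+-+] → (-1.13763, -0.4106, 0.755)–(-0.4106, -0.4106, 1.17475)  len=0.8395
  (v12,v0,v14) [-+-] → (-0.4106, -0.4106, -1.17475)–(0, -0.4106, -1.27294)  len=0.4222
  (v13,v15,v3) [--+] → (0, -0.4106, 1.27294)–(-0.4106, -0.4106, 1.17475)  len=0.4222
  (v14,v0,v16) [-+-] → (0, -0.4106, -1.27294)–(0.4106, -0.4106, -1.17475)  len=0.4222
  (v15,v17,v3) [--+] → (0.4106, -0.4106, 1.17475)–(0, -0.4106, 1.27294)  len=0.4222
  (v16,v0,v1) [-++] → (0.4106, -0.4106, -1.17475)–(1.13763, -0.4106, -0.755)  len=0.8395
  (v16,v1,v17) [-+-] → (1.13763, -0.4106, -0.755)–(1.13763, -0.4106, -0.0845058)  len=0.6705
  (v17,v1,v2) [-++] → (1.13763, -0.4106, -0.0845058)–(1.13763, -0.4106, 0.755)  len=0.8395
  (v17,v2,v3) [-++] → (1.13763, -0.4106, 0.755)–(0.4106, -0.4106, 1.17475)  len=0.8395

Chained into 1 loop(s):
  loop 1: 12 segments, perimeter = 8.0667
Total perimeter = 8.067

loops=1 perimeter=8.067


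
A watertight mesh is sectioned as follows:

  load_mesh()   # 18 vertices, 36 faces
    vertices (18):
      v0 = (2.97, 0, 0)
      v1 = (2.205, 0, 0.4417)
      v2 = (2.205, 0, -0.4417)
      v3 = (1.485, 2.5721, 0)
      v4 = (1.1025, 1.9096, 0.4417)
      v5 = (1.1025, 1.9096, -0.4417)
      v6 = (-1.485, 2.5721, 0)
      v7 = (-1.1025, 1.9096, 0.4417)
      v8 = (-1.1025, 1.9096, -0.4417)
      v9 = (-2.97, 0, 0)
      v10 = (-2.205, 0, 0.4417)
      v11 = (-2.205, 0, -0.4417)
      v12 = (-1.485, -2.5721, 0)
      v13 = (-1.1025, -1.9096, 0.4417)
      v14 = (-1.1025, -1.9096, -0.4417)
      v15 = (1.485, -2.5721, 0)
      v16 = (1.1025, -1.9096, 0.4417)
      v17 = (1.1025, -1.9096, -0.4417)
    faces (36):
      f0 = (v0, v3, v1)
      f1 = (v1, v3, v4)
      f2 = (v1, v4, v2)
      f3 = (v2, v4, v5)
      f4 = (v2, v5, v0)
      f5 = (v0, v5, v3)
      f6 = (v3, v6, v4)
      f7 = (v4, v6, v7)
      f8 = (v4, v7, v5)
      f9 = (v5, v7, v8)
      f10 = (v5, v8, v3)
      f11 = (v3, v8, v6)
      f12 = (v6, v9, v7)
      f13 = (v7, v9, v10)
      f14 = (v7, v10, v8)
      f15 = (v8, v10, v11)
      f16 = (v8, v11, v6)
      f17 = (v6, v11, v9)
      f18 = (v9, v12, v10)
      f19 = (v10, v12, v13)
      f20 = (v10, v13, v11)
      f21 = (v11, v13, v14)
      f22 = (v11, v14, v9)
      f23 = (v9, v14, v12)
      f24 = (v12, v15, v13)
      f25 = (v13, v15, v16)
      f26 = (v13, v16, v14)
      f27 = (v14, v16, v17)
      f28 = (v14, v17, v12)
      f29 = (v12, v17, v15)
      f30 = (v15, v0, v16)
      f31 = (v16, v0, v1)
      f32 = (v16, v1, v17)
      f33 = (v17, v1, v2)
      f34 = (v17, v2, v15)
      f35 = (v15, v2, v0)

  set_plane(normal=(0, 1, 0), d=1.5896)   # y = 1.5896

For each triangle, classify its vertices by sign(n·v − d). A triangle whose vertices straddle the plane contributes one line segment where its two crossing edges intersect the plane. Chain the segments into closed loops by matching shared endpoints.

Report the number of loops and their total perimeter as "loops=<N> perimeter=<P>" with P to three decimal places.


Straddling triangles (12 of 36):
  (v0,v3,v1) [-+-] → (2.05225, 1.5896, 0)–(1.76003, 1.5896, 0.168722)  len=0.3374
  (v1,v3,v4) [-++] → (1.76003, 1.5896, 0.168722)–(1.28725, 1.5896, 0.4417)  len=0.5459
  (v1,v4,v2) [-+-] → (1.28725, 1.5896, 0.4417)–(1.28725, 1.5896, 0.293665)  len=0.1480
  (v2,v4,v5) [-++] → (1.28725, 1.5896, 0.293665)–(1.28725, 1.5896, -0.4417)  len=0.7354
  (v2,v5,v0) [-+-] → (1.28725, 1.5896, -0.4417)–(1.41545, 1.5896, -0.367682)  len=0.1480
  (v0,v5,v3) [-++] → (1.41545, 1.5896, -0.367682)–(2.05225, 1.5896, 0)  len=0.7353
  (v6,v9,v7) [+-+] → (-2.05225, 1.5896, 0)–(-1.41545, 1.5896, 0.367682)  len=0.7353
  (v7,v9,v10) [+--] → (-1.41545, 1.5896, 0.367682)–(-1.28725, 1.5896, 0.4417)  len=0.1480
  (v7,v10,v8) [+-+] → (-1.28725, 1.5896, 0.4417)–(-1.28725, 1.5896, -0.293665)  len=0.7354
  (v8,v10,v11) [+--] → (-1.28725, 1.5896, -0.293665)–(-1.28725, 1.5896, -0.4417)  len=0.1480
  (v8,v11,v6) [+-+] → (-1.28725, 1.5896, -0.4417)–(-1.76003, 1.5896, -0.168722)  len=0.5459
  (v6,v11,v9) [+--] → (-1.76003, 1.5896, -0.168722)–(-2.05225, 1.5896, 0)  len=0.3374

Chained into 2 loop(s):
  loop 1: 6 segments, perimeter = 2.6501
  loop 2: 6 segments, perimeter = 2.6501
Total perimeter = 5.300

loops=2 perimeter=5.300


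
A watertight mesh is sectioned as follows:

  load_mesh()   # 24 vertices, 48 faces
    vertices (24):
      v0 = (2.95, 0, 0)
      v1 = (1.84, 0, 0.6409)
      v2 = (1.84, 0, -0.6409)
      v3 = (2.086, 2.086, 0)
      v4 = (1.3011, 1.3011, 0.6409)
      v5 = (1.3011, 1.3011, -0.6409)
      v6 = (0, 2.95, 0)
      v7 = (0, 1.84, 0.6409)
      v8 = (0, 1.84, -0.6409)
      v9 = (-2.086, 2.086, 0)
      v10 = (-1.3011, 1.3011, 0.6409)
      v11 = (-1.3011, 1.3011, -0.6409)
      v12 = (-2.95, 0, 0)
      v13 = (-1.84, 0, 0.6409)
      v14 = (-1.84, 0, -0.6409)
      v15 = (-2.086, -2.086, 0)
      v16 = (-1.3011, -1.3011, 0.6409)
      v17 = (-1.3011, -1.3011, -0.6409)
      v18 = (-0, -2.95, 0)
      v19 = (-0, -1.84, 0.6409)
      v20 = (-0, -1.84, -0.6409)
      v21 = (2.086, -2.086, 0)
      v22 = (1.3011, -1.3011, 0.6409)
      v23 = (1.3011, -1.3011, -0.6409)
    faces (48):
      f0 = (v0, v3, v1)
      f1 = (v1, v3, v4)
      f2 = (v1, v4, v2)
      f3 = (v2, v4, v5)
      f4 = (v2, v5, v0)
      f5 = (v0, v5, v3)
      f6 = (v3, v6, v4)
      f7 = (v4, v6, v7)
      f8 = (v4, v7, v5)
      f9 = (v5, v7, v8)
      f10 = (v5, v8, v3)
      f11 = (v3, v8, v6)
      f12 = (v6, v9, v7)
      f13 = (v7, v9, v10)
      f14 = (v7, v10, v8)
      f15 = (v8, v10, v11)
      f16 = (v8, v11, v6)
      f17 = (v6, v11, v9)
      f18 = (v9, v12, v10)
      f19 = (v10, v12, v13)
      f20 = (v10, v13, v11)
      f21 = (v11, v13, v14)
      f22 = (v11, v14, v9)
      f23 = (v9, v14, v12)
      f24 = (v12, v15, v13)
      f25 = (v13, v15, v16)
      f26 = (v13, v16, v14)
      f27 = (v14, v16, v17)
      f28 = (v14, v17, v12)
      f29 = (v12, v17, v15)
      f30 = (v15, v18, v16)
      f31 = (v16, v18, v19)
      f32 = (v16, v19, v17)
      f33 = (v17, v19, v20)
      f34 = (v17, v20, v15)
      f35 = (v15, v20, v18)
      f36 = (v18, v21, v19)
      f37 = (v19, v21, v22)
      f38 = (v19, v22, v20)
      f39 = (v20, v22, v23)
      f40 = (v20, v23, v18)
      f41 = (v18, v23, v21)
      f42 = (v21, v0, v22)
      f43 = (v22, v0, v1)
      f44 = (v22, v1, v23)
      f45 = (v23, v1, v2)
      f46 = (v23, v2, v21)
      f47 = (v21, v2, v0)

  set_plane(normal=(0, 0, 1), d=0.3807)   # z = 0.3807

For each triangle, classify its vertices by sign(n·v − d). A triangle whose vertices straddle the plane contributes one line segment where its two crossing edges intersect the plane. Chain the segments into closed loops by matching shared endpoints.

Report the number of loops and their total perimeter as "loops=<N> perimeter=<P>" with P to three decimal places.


loops=2 perimeter=25.292

Straddling triangles (32 of 48):
  (v0,v3,v1) [--+] → (1.93987, 0.846898, 0.3807)–(2.29065, 0, 0.3807)  len=0.9167
  (v1,v3,v4) [+-+] → (1.93987, 0.846898, 0.3807)–(1.61976, 1.61976, 0.3807)  len=0.8365
  (v1,v4,v2) [++-] → (1.41049, 1.03698, 0.3807)–(1.84, 0, 0.3807)  len=1.1224
  (v2,v4,v5) [-+-] → (1.41049, 1.03698, 0.3807)–(1.3011, 1.3011, 0.3807)  len=0.2859
  (v3,v6,v4) [--+] → (0.772864, 1.97054, 0.3807)–(1.61976, 1.61976, 0.3807)  len=0.9167
  (v4,v6,v7) [+-+] → (0.772864, 1.97054, 0.3807)–(0, 2.29065, 0.3807)  len=0.8365
  (v4,v7,v5) [++-] → (0.264118, 1.73061, 0.3807)–(1.3011, 1.3011, 0.3807)  len=1.1224
  (v5,v7,v8) [-+-] → (0.264118, 1.73061, 0.3807)–(0, 1.84, 0.3807)  len=0.2859
  (v6,v9,v7) [--+] → (-0.846898, 1.93987, 0.3807)–(0, 2.29065, 0.3807)  len=0.9167
  (v7,v9,v10) [+-+] → (-0.846898, 1.93987, 0.3807)–(-1.61976, 1.61976, 0.3807)  len=0.8365
  (v7,v10,v8) [++-] → (-1.03698, 1.41049, 0.3807)–(0, 1.84, 0.3807)  len=1.1224
  (v8,v10,v11) [-+-] → (-1.03698, 1.41049, 0.3807)–(-1.3011, 1.3011, 0.3807)  len=0.2859
  (v9,v12,v10) [--+] → (-1.97054, 0.772864, 0.3807)–(-1.61976, 1.61976, 0.3807)  len=0.9167
  (v10,v12,v13) [+-+] → (-1.97054, 0.772864, 0.3807)–(-2.29065, 0, 0.3807)  len=0.8365
  (v10,v13,v11) [++-] → (-1.73061, 0.264118, 0.3807)–(-1.3011, 1.3011, 0.3807)  len=1.1224
  (v11,v13,v14) [-+-] → (-1.73061, 0.264118, 0.3807)–(-1.84, 0, 0.3807)  len=0.2859
  (v12,v15,v13) [--+] → (-1.93987, -0.846898, 0.3807)–(-2.29065, 0, 0.3807)  len=0.9167
  (v13,v15,v16) [+-+] → (-1.93987, -0.846898, 0.3807)–(-1.61976, -1.61976, 0.3807)  len=0.8365
  (v13,v16,v14) [++-] → (-1.41049, -1.03698, 0.3807)–(-1.84, 0, 0.3807)  len=1.1224
  (v14,v16,v17) [-+-] → (-1.41049, -1.03698, 0.3807)–(-1.3011, -1.3011, 0.3807)  len=0.2859
  (v15,v18,v16) [--+] → (-0.772864, -1.97054, 0.3807)–(-1.61976, -1.61976, 0.3807)  len=0.9167
  (v16,v18,v19) [+-+] → (-0.772864, -1.97054, 0.3807)–(0, -2.29065, 0.3807)  len=0.8365
  (v16,v19,v17) [++-] → (-0.264118, -1.73061, 0.3807)–(-1.3011, -1.3011, 0.3807)  len=1.1224
  (v17,v19,v20) [-+-] → (-0.264118, -1.73061, 0.3807)–(0, -1.84, 0.3807)  len=0.2859
  (v18,v21,v19) [--+] → (0.846898, -1.93987, 0.3807)–(0, -2.29065, 0.3807)  len=0.9167
  (v19,v21,v22) [+-+] → (0.846898, -1.93987, 0.3807)–(1.61976, -1.61976, 0.3807)  len=0.8365
  (v19,v22,v20) [++-] → (1.03698, -1.41049, 0.3807)–(0, -1.84, 0.3807)  len=1.1224
  (v20,v22,v23) [-+-] → (1.03698, -1.41049, 0.3807)–(1.3011, -1.3011, 0.3807)  len=0.2859
  (v21,v0,v22) [--+] → (1.97054, -0.772864, 0.3807)–(1.61976, -1.61976, 0.3807)  len=0.9167
  (v22,v0,v1) [+-+] → (1.97054, -0.772864, 0.3807)–(2.29065, 0, 0.3807)  len=0.8365
  (v22,v1,v23) [++-] → (1.73061, -0.264118, 0.3807)–(1.3011, -1.3011, 0.3807)  len=1.1224
  (v23,v1,v2) [-+-] → (1.73061, -0.264118, 0.3807)–(1.84, 0, 0.3807)  len=0.2859

Chained into 2 loop(s):
  loop 1: 16 segments, perimeter = 14.0256
  loop 2: 16 segments, perimeter = 11.2663
Total perimeter = 25.292


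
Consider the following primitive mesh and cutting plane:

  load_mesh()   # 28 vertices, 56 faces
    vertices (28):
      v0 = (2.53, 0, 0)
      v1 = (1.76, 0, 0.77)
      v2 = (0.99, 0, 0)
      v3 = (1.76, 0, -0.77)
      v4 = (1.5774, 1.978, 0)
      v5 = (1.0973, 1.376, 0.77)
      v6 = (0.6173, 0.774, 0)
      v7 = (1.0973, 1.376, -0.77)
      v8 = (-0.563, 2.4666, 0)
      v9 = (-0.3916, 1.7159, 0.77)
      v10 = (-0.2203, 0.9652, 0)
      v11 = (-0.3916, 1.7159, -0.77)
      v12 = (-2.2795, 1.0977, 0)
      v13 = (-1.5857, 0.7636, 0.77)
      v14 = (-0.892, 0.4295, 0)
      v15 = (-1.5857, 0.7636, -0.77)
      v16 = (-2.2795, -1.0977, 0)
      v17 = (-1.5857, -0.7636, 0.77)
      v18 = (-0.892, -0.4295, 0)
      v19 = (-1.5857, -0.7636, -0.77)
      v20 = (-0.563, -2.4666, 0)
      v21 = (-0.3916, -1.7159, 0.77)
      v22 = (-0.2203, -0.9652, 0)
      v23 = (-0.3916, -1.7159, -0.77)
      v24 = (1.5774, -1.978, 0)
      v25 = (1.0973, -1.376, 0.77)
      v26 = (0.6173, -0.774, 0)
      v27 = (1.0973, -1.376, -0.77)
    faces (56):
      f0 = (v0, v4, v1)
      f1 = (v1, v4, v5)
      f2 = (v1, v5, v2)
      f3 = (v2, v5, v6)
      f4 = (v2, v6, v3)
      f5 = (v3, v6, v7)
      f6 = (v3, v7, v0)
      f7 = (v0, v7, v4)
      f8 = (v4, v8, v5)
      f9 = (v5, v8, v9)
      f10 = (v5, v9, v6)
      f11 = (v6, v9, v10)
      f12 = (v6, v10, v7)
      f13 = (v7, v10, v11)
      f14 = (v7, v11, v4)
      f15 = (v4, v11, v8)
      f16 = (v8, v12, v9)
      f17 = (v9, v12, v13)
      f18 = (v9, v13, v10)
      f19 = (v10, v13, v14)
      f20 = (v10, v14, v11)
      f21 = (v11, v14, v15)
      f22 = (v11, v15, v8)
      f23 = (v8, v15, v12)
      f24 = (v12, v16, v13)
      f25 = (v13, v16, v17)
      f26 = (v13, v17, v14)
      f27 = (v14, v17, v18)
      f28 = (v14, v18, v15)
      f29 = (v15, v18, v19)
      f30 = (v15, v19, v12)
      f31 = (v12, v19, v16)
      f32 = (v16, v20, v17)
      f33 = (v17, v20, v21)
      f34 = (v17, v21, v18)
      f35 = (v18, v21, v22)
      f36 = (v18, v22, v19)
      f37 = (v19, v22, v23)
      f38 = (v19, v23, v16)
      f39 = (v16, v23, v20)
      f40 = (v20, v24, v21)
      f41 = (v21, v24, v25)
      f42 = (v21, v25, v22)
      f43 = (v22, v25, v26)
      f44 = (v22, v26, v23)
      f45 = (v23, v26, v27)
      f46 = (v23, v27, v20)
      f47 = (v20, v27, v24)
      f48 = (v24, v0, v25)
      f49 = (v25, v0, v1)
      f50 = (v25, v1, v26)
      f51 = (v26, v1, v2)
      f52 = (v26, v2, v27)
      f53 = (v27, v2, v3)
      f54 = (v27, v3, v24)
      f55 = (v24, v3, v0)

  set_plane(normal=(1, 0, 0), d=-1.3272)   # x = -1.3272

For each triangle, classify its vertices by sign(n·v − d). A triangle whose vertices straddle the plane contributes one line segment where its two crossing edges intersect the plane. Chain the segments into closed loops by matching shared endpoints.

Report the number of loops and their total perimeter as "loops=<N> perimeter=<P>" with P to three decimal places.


Straddling triangles (18 of 56):
  (v8,v12,v9) [+-+] → (-1.3272, 1.85715, 0)–(-1.3272, 1.40953, 0.388406)  len=0.5926
  (v9,v12,v13) [+--] → (-1.3272, 1.40953, 0.388406)–(-1.3272, 0.969755, 0.77)  len=0.5823
  (v9,v13,v10) [+-+] → (-1.3272, 0.969755, 0.77)–(-1.3272, 0.801767, 0.624222)  len=0.2224
  (v10,v13,v14) [+-+] → (-1.3272, 0.801767, 0.624222)–(-1.3272, 0.639101, 0.483068)  len=0.2154
  (v11,v14,v15) [++-] → (-1.3272, 0.639101, -0.483068)–(-1.3272, 0.969755, -0.77)  len=0.4378
  (v11,v15,v8) [+-+] → (-1.3272, 0.969755, -0.77)–(-1.3272, 1.19405, -0.575373)  len=0.2970
  (v8,v15,v12) [+--] → (-1.3272, 1.19405, -0.575373)–(-1.3272, 1.85715, 0)  len=0.8779
  (v13,v17,v14) [--+] → (-1.3272, -0.319004, 0.483068)–(-1.3272, 0.639101, 0.483068)  len=0.9581
  (v14,v17,v18) [+-+] → (-1.3272, -0.319004, 0.483068)–(-1.3272, -0.639101, 0.483068)  len=0.3201
  (v14,v18,v15) [++-] → (-1.3272, 0.319004, -0.483068)–(-1.3272, 0.639101, -0.483068)  len=0.3201
  (v15,v18,v19) [-+-] → (-1.3272, 0.319004, -0.483068)–(-1.3272, -0.639101, -0.483068)  len=0.9581
  (v16,v20,v17) [-+-] → (-1.3272, -1.85715, 0)–(-1.3272, -1.19405, 0.575373)  len=0.8779
  (v17,v20,v21) [-++] → (-1.3272, -1.19405, 0.575373)–(-1.3272, -0.969755, 0.77)  len=0.2970
  (v17,v21,v18) [-++] → (-1.3272, -0.969755, 0.77)–(-1.3272, -0.639101, 0.483068)  len=0.4378
  (v18,v22,v19) [++-] → (-1.3272, -0.801767, -0.624222)–(-1.3272, -0.639101, -0.483068)  len=0.2154
  (v19,v22,v23) [-++] → (-1.3272, -0.801767, -0.624222)–(-1.3272, -0.969755, -0.77)  len=0.2224
  (v19,v23,v16) [-+-] → (-1.3272, -0.969755, -0.77)–(-1.3272, -1.40953, -0.388406)  len=0.5823
  (v16,v23,v20) [-++] → (-1.3272, -1.40953, -0.388406)–(-1.3272, -1.85715, 0)  len=0.5926

Chained into 1 loop(s):
  loop 1: 18 segments, perimeter = 9.0072
Total perimeter = 9.007

loops=1 perimeter=9.007


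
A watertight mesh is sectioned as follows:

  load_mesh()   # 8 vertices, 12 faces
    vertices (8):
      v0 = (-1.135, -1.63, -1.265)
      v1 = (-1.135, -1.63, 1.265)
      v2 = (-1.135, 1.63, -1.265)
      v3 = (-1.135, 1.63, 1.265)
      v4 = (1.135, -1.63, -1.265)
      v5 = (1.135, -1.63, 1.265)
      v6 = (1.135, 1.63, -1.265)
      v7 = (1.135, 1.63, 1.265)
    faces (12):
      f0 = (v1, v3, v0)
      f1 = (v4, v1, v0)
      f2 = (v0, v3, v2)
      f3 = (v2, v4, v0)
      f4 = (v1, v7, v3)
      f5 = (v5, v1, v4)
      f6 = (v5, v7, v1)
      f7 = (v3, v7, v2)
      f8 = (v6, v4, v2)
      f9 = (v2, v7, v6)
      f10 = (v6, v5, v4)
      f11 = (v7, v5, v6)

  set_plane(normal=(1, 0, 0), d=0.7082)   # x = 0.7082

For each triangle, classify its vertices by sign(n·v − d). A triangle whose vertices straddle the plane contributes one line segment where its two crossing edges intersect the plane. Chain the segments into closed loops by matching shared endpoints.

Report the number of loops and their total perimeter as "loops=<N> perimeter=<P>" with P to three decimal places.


Straddling triangles (8 of 12):
  (v4,v1,v0) [+--] → (0.7082, -1.63, -0.789315)–(0.7082, -1.63, -1.265)  len=0.4757
  (v2,v4,v0) [-+-] → (0.7082, -1.01706, -1.265)–(0.7082, -1.63, -1.265)  len=0.6129
  (v1,v7,v3) [-+-] → (0.7082, 1.01706, 1.265)–(0.7082, 1.63, 1.265)  len=0.6129
  (v5,v1,v4) [+-+] → (0.7082, -1.63, 1.265)–(0.7082, -1.63, -0.789315)  len=2.0543
  (v5,v7,v1) [++-] → (0.7082, 1.01706, 1.265)–(0.7082, -1.63, 1.265)  len=2.6471
  (v3,v7,v2) [-+-] → (0.7082, 1.63, 1.265)–(0.7082, 1.63, 0.789315)  len=0.4757
  (v6,v4,v2) [++-] → (0.7082, -1.01706, -1.265)–(0.7082, 1.63, -1.265)  len=2.6471
  (v2,v7,v6) [-++] → (0.7082, 1.63, 0.789315)–(0.7082, 1.63, -1.265)  len=2.0543

Chained into 1 loop(s):
  loop 1: 8 segments, perimeter = 11.5800
Total perimeter = 11.580

loops=1 perimeter=11.580


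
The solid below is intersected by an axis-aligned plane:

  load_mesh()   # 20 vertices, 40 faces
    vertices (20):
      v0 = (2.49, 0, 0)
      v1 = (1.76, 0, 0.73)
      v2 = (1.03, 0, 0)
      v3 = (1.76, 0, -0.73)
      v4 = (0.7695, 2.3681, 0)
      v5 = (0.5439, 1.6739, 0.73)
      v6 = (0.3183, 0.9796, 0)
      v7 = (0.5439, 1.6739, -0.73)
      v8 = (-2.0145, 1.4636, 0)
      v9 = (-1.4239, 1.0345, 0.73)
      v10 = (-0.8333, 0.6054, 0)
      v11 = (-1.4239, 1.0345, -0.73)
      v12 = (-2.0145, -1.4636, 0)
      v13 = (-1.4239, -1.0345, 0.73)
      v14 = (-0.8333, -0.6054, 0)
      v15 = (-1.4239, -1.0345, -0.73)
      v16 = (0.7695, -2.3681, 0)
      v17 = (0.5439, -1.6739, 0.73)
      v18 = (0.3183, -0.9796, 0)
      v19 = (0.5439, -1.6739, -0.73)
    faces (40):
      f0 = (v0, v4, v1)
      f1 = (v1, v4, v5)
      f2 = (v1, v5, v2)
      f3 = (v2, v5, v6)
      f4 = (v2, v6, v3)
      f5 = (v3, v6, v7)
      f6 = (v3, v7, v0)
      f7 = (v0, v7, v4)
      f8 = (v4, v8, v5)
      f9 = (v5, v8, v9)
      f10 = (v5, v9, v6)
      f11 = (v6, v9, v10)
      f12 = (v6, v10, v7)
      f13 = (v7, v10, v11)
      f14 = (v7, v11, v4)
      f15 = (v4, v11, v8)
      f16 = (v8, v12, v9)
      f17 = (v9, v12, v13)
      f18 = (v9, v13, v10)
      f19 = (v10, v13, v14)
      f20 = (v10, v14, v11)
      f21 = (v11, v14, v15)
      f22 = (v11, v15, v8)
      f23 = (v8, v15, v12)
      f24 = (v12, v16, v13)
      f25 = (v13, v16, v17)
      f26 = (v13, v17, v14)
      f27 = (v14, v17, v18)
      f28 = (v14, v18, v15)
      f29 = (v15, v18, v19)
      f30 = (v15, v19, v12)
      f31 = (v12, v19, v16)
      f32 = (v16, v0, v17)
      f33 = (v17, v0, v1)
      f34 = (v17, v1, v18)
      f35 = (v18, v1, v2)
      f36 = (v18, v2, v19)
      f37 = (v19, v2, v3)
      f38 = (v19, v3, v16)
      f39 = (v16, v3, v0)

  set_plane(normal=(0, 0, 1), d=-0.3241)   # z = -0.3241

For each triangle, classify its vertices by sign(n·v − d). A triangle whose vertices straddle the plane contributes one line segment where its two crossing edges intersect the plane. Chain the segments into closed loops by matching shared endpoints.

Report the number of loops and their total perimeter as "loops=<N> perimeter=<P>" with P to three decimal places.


loops=2 perimeter=20.690

Straddling triangles (20 of 40):
  (v2,v6,v3) [++-] → (0.958375, 0.544684, -0.3241)–(1.3541, 0, -0.3241)  len=0.6733
  (v3,v6,v7) [-+-] → (0.958375, 0.544684, -0.3241)–(0.41846, 1.28785, -0.3241)  len=0.9186
  (v3,v7,v0) [--+] → (1.62598, 0.743166, -0.3241)–(2.1659, 0, -0.3241)  len=0.9186
  (v0,v7,v4) [+-+] → (1.62598, 0.743166, -0.3241)–(0.66934, 2.05989, -0.3241)  len=1.6276
  (v6,v10,v7) [++-] → (-0.221861, 1.07978, -0.3241)–(0.41846, 1.28785, -0.3241)  len=0.6733
  (v7,v10,v11) [-+-] → (-0.221861, 1.07978, -0.3241)–(-1.09551, 0.795909, -0.3241)  len=0.9186
  (v7,v11,v4) [--+] → (-0.20431, 1.77602, -0.3241)–(0.66934, 2.05989, -0.3241)  len=0.9186
  (v4,v11,v8) [+-+] → (-0.20431, 1.77602, -0.3241)–(-1.75229, 1.27309, -0.3241)  len=1.6276
  (v10,v14,v11) [++-] → (-1.09551, 0.122671, -0.3241)–(-1.09551, 0.795909, -0.3241)  len=0.6732
  (v11,v14,v15) [-+-] → (-1.09551, 0.122671, -0.3241)–(-1.09551, -0.795909, -0.3241)  len=0.9186
  (v11,v15,v8) [--+] → (-1.75229, 0.354512, -0.3241)–(-1.75229, 1.27309, -0.3241)  len=0.9186
  (v8,v15,v12) [+-+] → (-1.75229, 0.354512, -0.3241)–(-1.75229, -1.27309, -0.3241)  len=1.6276
  (v14,v18,v15) [++-] → (-0.455189, -1.00397, -0.3241)–(-1.09551, -0.795909, -0.3241)  len=0.6733
  (v15,v18,v19) [-+-] → (-0.455189, -1.00397, -0.3241)–(0.41846, -1.28785, -0.3241)  len=0.9186
  (v15,v19,v12) [--+] → (-0.87864, -1.55697, -0.3241)–(-1.75229, -1.27309, -0.3241)  len=0.9186
  (v12,v19,v16) [+-+] → (-0.87864, -1.55697, -0.3241)–(0.66934, -2.05989, -0.3241)  len=1.6276
  (v18,v2,v19) [++-] → (0.814185, -0.743166, -0.3241)–(0.41846, -1.28785, -0.3241)  len=0.6733
  (v19,v2,v3) [-+-] → (0.814185, -0.743166, -0.3241)–(1.3541, 0, -0.3241)  len=0.9186
  (v19,v3,v16) [--+] → (1.20925, -1.31673, -0.3241)–(0.66934, -2.05989, -0.3241)  len=0.9186
  (v16,v3,v0) [+-+] → (1.20925, -1.31673, -0.3241)–(2.1659, 0, -0.3241)  len=1.6276

Chained into 2 loop(s):
  loop 1: 10 segments, perimeter = 7.9593
  loop 2: 10 segments, perimeter = 12.7310
Total perimeter = 20.690


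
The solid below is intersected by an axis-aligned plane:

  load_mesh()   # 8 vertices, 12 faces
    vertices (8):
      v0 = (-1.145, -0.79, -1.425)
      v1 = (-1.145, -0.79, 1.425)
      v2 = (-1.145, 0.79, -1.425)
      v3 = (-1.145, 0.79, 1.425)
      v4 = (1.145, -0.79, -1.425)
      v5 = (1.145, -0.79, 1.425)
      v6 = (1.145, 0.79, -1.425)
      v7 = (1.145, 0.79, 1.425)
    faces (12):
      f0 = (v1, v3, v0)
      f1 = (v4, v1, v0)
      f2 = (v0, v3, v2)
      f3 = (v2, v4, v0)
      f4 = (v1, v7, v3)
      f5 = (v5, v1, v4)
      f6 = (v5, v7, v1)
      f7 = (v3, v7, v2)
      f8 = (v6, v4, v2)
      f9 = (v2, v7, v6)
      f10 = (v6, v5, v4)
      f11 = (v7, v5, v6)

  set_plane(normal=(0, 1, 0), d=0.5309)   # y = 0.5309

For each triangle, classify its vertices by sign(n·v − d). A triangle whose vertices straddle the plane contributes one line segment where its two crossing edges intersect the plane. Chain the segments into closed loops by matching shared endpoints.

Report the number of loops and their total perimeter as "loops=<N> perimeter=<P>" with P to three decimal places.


Straddling triangles (8 of 12):
  (v1,v3,v0) [-+-] → (-1.145, 0.5309, 1.425)–(-1.145, 0.5309, 0.957636)  len=0.4674
  (v0,v3,v2) [-++] → (-1.145, 0.5309, 0.957636)–(-1.145, 0.5309, -1.425)  len=2.3826
  (v2,v4,v0) [+--] → (-0.769469, 0.5309, -1.425)–(-1.145, 0.5309, -1.425)  len=0.3755
  (v1,v7,v3) [-++] → (0.769469, 0.5309, 1.425)–(-1.145, 0.5309, 1.425)  len=1.9145
  (v5,v7,v1) [-+-] → (1.145, 0.5309, 1.425)–(0.769469, 0.5309, 1.425)  len=0.3755
  (v6,v4,v2) [+-+] → (1.145, 0.5309, -1.425)–(-0.769469, 0.5309, -1.425)  len=1.9145
  (v6,v5,v4) [+--] → (1.145, 0.5309, -0.957636)–(1.145, 0.5309, -1.425)  len=0.4674
  (v7,v5,v6) [+-+] → (1.145, 0.5309, 1.425)–(1.145, 0.5309, -0.957636)  len=2.3826

Chained into 1 loop(s):
  loop 1: 8 segments, perimeter = 10.2800
Total perimeter = 10.280

loops=1 perimeter=10.280


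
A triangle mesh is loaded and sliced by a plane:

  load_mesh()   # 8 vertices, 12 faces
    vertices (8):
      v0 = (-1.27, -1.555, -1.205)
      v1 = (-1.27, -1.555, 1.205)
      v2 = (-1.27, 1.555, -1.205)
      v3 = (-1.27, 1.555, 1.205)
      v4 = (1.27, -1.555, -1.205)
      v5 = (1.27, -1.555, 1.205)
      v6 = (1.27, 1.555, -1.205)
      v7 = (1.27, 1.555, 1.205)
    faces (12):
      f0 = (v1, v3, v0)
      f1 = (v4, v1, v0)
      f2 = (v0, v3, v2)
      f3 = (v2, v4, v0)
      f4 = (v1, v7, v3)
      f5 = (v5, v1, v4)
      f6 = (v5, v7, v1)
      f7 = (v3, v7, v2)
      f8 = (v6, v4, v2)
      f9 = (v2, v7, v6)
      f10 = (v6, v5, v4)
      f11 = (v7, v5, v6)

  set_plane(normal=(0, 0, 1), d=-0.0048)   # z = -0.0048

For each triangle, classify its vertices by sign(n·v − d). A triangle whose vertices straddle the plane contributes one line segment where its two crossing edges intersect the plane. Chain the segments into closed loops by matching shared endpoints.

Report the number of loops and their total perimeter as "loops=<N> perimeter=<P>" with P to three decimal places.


Straddling triangles (8 of 12):
  (v1,v3,v0) [++-] → (-1.27, -0.00619419, -0.0048)–(-1.27, -1.555, -0.0048)  len=1.5488
  (v4,v1,v0) [-+-] → (0.00505892, -1.555, -0.0048)–(-1.27, -1.555, -0.0048)  len=1.2751
  (v0,v3,v2) [-+-] → (-1.27, -0.00619419, -0.0048)–(-1.27, 1.555, -0.0048)  len=1.5612
  (v5,v1,v4) [++-] → (0.00505892, -1.555, -0.0048)–(1.27, -1.555, -0.0048)  len=1.2649
  (v3,v7,v2) [++-] → (-0.00505892, 1.555, -0.0048)–(-1.27, 1.555, -0.0048)  len=1.2649
  (v2,v7,v6) [-+-] → (-0.00505892, 1.555, -0.0048)–(1.27, 1.555, -0.0048)  len=1.2751
  (v6,v5,v4) [-+-] → (1.27, 0.00619419, -0.0048)–(1.27, -1.555, -0.0048)  len=1.5612
  (v7,v5,v6) [++-] → (1.27, 0.00619419, -0.0048)–(1.27, 1.555, -0.0048)  len=1.5488

Chained into 1 loop(s):
  loop 1: 8 segments, perimeter = 11.3000
Total perimeter = 11.300

loops=1 perimeter=11.300


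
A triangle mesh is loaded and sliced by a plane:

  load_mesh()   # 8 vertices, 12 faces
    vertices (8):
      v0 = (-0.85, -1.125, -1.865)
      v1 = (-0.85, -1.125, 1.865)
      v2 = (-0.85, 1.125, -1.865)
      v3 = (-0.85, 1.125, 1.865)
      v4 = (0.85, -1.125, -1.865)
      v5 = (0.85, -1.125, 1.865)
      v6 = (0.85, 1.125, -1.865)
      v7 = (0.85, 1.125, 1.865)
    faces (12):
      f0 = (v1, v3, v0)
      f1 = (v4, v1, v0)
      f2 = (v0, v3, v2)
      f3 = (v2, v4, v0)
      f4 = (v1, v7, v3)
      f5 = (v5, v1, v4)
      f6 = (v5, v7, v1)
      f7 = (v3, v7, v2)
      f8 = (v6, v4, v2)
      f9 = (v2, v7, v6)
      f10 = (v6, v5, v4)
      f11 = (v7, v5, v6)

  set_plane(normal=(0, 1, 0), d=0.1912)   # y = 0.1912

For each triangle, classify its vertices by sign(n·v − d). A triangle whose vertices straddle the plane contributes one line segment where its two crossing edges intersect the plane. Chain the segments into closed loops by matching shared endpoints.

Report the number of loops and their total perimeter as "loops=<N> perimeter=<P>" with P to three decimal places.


Straddling triangles (8 of 12):
  (v1,v3,v0) [-+-] → (-0.85, 0.1912, 1.865)–(-0.85, 0.1912, 0.316967)  len=1.5480
  (v0,v3,v2) [-++] → (-0.85, 0.1912, 0.316967)–(-0.85, 0.1912, -1.865)  len=2.1820
  (v2,v4,v0) [+--] → (-0.144462, 0.1912, -1.865)–(-0.85, 0.1912, -1.865)  len=0.7055
  (v1,v7,v3) [-++] → (0.144462, 0.1912, 1.865)–(-0.85, 0.1912, 1.865)  len=0.9945
  (v5,v7,v1) [-+-] → (0.85, 0.1912, 1.865)–(0.144462, 0.1912, 1.865)  len=0.7055
  (v6,v4,v2) [+-+] → (0.85, 0.1912, -1.865)–(-0.144462, 0.1912, -1.865)  len=0.9945
  (v6,v5,v4) [+--] → (0.85, 0.1912, -0.316967)–(0.85, 0.1912, -1.865)  len=1.5480
  (v7,v5,v6) [+-+] → (0.85, 0.1912, 1.865)–(0.85, 0.1912, -0.316967)  len=2.1820

Chained into 1 loop(s):
  loop 1: 8 segments, perimeter = 10.8600
Total perimeter = 10.860

loops=1 perimeter=10.860


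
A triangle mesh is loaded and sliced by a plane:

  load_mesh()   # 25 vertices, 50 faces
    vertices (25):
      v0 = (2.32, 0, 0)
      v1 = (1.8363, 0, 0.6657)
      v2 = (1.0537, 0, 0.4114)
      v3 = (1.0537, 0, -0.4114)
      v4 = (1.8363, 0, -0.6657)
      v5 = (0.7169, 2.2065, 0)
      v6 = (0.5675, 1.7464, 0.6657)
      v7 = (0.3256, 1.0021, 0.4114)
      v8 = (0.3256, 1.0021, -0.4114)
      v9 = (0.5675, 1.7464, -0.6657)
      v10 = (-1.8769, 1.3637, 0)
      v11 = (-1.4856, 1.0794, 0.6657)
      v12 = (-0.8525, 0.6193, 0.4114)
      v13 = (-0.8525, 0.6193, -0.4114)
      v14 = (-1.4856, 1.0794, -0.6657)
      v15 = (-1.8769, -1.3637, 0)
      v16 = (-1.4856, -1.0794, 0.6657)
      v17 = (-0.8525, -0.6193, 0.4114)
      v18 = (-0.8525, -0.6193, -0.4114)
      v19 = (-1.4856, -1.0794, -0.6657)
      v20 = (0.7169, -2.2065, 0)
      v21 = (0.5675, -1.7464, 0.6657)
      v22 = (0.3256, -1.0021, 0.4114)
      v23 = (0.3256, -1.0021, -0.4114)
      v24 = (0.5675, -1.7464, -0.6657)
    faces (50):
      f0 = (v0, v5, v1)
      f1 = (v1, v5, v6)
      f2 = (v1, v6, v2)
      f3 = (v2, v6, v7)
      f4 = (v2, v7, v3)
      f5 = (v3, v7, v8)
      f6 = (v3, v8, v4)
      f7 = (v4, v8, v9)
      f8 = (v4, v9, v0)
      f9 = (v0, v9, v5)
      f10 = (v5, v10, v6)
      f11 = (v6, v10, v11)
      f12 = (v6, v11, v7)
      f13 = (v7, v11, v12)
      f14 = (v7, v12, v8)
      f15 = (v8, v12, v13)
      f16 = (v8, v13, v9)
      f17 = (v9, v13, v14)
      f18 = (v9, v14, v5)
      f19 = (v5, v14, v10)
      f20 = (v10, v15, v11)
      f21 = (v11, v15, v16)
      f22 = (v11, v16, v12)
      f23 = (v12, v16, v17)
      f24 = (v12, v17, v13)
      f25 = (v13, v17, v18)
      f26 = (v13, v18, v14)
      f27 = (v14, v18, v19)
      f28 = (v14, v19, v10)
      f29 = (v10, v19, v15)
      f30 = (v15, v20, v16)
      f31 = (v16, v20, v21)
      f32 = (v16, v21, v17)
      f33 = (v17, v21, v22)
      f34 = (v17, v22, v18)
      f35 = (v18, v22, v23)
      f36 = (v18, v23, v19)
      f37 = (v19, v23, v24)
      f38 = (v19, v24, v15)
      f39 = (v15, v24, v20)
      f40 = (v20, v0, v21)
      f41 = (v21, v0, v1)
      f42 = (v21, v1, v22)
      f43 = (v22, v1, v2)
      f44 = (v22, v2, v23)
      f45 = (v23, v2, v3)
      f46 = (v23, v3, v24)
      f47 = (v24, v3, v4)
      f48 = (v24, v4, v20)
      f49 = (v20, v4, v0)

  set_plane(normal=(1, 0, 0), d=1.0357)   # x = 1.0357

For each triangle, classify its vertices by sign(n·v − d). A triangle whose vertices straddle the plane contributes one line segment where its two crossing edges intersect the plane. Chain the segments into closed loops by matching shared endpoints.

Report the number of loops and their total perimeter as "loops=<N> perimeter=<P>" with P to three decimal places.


loops=2 perimeter=9.839

Straddling triangles (20 of 50):
  (v0,v5,v1) [+-+] → (1.0357, 1.76771, 0)–(1.0357, 1.5781, 0.189588)  len=0.2681
  (v1,v5,v6) [+--] → (1.0357, 1.5781, 0.189588)–(1.0357, 1.10196, 0.6657)  len=0.6733
  (v1,v6,v2) [+-+] → (1.0357, 1.10196, 0.6657)–(1.0357, 0.0646549, 0.420815)  len=1.0658
  (v2,v6,v7) [+--] → (1.0357, 0.0646549, 0.420815)–(1.0357, 0.0247738, 0.4114)  len=0.0410
  (v2,v7,v3) [+-+] → (1.0357, 0.0247738, 0.4114)–(1.0357, 0.0247738, -0.391059)  len=0.8025
  (v3,v7,v8) [+--] → (1.0357, 0.0247738, -0.391059)–(1.0357, 0.0247738, -0.4114)  len=0.0203
  (v3,v8,v4) [+-+] → (1.0357, 0.0247738, -0.4114)–(1.0357, 0.531066, -0.530933)  len=0.5202
  (v4,v8,v9) [+--] → (1.0357, 0.531066, -0.530933)–(1.0357, 1.10196, -0.6657)  len=0.5866
  (v4,v9,v0) [+-+] → (1.0357, 1.10196, -0.6657)–(1.0357, 1.27983, -0.487851)  len=0.2515
  (v0,v9,v5) [+--] → (1.0357, 1.27983, -0.487851)–(1.0357, 1.76771, 0)  len=0.6899
  (v20,v0,v21) [-+-] → (1.0357, -1.76771, 0)–(1.0357, -1.27983, 0.487851)  len=0.6899
  (v21,v0,v1) [-++] → (1.0357, -1.27983, 0.487851)–(1.0357, -1.10196, 0.6657)  len=0.2515
  (v21,v1,v22) [-+-] → (1.0357, -1.10196, 0.6657)–(1.0357, -0.531066, 0.530933)  len=0.5866
  (v22,v1,v2) [-++] → (1.0357, -0.531066, 0.530933)–(1.0357, -0.0247738, 0.4114)  len=0.5202
  (v22,v2,v23) [-+-] → (1.0357, -0.0247738, 0.4114)–(1.0357, -0.0247738, 0.391059)  len=0.0203
  (v23,v2,v3) [-++] → (1.0357, -0.0247738, 0.391059)–(1.0357, -0.0247738, -0.4114)  len=0.8025
  (v23,v3,v24) [-+-] → (1.0357, -0.0247738, -0.4114)–(1.0357, -0.0646549, -0.420815)  len=0.0410
  (v24,v3,v4) [-++] → (1.0357, -0.0646549, -0.420815)–(1.0357, -1.10196, -0.6657)  len=1.0658
  (v24,v4,v20) [-+-] → (1.0357, -1.10196, -0.6657)–(1.0357, -1.5781, -0.189588)  len=0.6733
  (v20,v4,v0) [-++] → (1.0357, -1.5781, -0.189588)–(1.0357, -1.76771, 0)  len=0.2681

Chained into 2 loop(s):
  loop 1: 10 segments, perimeter = 4.9193
  loop 2: 10 segments, perimeter = 4.9193
Total perimeter = 9.839


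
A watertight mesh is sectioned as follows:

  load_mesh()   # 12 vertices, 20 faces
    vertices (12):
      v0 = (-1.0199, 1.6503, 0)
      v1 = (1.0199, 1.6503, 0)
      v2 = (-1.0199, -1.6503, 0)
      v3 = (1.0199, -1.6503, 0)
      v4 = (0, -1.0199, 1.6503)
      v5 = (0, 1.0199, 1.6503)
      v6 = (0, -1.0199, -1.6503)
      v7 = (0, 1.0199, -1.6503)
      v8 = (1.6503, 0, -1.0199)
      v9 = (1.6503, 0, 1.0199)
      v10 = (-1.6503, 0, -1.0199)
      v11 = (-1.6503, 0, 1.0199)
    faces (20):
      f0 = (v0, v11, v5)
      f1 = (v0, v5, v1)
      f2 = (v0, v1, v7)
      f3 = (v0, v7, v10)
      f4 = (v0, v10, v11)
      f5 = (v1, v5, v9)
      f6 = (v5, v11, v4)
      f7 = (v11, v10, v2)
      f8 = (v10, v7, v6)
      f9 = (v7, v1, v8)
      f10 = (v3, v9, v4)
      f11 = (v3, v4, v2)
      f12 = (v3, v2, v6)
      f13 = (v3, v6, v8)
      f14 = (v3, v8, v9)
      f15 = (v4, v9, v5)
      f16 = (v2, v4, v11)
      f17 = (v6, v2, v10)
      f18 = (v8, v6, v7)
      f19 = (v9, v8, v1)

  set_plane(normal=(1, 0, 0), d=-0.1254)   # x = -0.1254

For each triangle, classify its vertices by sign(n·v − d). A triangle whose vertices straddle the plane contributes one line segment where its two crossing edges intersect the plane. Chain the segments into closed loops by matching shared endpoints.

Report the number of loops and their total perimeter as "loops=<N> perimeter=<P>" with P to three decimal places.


loops=1 perimeter=10.844

Straddling triangles (10 of 20):
  (v0,v11,v5) [--+] → (-0.1254, 0.942402, 1.6024)–(-0.1254, 1.09741, 1.44739)  len=0.2192
  (v0,v5,v1) [-++] → (-0.1254, 1.09741, 1.44739)–(-0.1254, 1.6503, 0)  len=1.5494
  (v0,v1,v7) [-++] → (-0.1254, 1.6503, 0)–(-0.1254, 1.09741, -1.44739)  len=1.5494
  (v0,v7,v10) [-+-] → (-0.1254, 1.09741, -1.44739)–(-0.1254, 0.942402, -1.6024)  len=0.2192
  (v5,v11,v4) [+-+] → (-0.1254, 0.942402, 1.6024)–(-0.1254, -0.942402, 1.6024)  len=1.8848
  (v10,v7,v6) [-++] → (-0.1254, 0.942402, -1.6024)–(-0.1254, -0.942402, -1.6024)  len=1.8848
  (v3,v4,v2) [++-] → (-0.1254, -1.09741, 1.44739)–(-0.1254, -1.6503, 0)  len=1.5494
  (v3,v2,v6) [+-+] → (-0.1254, -1.6503, 0)–(-0.1254, -1.09741, -1.44739)  len=1.5494
  (v2,v4,v11) [-+-] → (-0.1254, -1.09741, 1.44739)–(-0.1254, -0.942402, 1.6024)  len=0.2192
  (v6,v2,v10) [+--] → (-0.1254, -1.09741, -1.44739)–(-0.1254, -0.942402, -1.6024)  len=0.2192

Chained into 1 loop(s):
  loop 1: 10 segments, perimeter = 10.8440
Total perimeter = 10.844
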